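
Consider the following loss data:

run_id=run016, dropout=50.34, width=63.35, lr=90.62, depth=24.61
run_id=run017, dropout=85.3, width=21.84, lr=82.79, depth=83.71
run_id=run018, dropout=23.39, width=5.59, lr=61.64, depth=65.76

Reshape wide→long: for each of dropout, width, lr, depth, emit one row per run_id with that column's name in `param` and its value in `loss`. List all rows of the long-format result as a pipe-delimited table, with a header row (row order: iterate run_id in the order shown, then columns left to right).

| run_id | param | loss |
| run016 | dropout | 50.34 |
| run016 | width | 63.35 |
| run016 | lr | 90.62 |
| run016 | depth | 24.61 |
| run017 | dropout | 85.3 |
| run017 | width | 21.84 |
| run017 | lr | 82.79 |
| run017 | depth | 83.71 |
| run018 | dropout | 23.39 |
| run018 | width | 5.59 |
| run018 | lr | 61.64 |
| run018 | depth | 65.76 |

Each (run_id, column) pair becomes one row: 3 × 4 = 12 rows.
For example, (run016, dropout) → loss=50.34.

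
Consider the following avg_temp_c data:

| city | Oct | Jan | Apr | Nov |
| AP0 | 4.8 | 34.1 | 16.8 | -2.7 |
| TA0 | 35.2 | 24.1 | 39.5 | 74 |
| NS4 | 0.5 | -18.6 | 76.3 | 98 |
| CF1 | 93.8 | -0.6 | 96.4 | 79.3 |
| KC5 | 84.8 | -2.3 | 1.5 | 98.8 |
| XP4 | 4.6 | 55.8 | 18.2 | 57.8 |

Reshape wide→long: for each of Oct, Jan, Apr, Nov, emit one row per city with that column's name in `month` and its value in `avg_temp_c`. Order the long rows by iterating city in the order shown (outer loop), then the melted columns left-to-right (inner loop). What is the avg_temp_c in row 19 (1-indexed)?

1.5

24 rows total (6 × 4). Row 19: index ⌊(19-1)/4⌋ = 4 into city → KC5; (19-1) mod 4 = 2 into the melted columns → Apr.
So row 19 is (KC5, Apr, 1.5); avg_temp_c = 1.5.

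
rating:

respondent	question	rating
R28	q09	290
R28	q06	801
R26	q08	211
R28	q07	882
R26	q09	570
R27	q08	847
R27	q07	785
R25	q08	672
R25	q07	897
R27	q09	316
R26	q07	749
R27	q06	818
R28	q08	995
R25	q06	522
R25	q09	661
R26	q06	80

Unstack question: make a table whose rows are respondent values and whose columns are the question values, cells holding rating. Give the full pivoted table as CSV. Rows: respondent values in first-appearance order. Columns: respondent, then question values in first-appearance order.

Columns: respondent plus the 4 distinct question values (q09, q06, q08, q07).
For example, row R28 column q09 takes rating=290 from the long row (R28, q09).

respondent,q09,q06,q08,q07
R28,290,801,995,882
R26,570,80,211,749
R27,316,818,847,785
R25,661,522,672,897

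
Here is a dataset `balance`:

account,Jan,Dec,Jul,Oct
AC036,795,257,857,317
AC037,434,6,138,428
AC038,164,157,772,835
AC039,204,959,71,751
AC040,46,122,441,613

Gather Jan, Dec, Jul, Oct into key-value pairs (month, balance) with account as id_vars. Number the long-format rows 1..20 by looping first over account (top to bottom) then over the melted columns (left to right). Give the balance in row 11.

772

20 rows total (5 × 4). Row 11: index ⌊(11-1)/4⌋ = 2 into account → AC038; (11-1) mod 4 = 2 into the melted columns → Jul.
So row 11 is (AC038, Jul, 772); balance = 772.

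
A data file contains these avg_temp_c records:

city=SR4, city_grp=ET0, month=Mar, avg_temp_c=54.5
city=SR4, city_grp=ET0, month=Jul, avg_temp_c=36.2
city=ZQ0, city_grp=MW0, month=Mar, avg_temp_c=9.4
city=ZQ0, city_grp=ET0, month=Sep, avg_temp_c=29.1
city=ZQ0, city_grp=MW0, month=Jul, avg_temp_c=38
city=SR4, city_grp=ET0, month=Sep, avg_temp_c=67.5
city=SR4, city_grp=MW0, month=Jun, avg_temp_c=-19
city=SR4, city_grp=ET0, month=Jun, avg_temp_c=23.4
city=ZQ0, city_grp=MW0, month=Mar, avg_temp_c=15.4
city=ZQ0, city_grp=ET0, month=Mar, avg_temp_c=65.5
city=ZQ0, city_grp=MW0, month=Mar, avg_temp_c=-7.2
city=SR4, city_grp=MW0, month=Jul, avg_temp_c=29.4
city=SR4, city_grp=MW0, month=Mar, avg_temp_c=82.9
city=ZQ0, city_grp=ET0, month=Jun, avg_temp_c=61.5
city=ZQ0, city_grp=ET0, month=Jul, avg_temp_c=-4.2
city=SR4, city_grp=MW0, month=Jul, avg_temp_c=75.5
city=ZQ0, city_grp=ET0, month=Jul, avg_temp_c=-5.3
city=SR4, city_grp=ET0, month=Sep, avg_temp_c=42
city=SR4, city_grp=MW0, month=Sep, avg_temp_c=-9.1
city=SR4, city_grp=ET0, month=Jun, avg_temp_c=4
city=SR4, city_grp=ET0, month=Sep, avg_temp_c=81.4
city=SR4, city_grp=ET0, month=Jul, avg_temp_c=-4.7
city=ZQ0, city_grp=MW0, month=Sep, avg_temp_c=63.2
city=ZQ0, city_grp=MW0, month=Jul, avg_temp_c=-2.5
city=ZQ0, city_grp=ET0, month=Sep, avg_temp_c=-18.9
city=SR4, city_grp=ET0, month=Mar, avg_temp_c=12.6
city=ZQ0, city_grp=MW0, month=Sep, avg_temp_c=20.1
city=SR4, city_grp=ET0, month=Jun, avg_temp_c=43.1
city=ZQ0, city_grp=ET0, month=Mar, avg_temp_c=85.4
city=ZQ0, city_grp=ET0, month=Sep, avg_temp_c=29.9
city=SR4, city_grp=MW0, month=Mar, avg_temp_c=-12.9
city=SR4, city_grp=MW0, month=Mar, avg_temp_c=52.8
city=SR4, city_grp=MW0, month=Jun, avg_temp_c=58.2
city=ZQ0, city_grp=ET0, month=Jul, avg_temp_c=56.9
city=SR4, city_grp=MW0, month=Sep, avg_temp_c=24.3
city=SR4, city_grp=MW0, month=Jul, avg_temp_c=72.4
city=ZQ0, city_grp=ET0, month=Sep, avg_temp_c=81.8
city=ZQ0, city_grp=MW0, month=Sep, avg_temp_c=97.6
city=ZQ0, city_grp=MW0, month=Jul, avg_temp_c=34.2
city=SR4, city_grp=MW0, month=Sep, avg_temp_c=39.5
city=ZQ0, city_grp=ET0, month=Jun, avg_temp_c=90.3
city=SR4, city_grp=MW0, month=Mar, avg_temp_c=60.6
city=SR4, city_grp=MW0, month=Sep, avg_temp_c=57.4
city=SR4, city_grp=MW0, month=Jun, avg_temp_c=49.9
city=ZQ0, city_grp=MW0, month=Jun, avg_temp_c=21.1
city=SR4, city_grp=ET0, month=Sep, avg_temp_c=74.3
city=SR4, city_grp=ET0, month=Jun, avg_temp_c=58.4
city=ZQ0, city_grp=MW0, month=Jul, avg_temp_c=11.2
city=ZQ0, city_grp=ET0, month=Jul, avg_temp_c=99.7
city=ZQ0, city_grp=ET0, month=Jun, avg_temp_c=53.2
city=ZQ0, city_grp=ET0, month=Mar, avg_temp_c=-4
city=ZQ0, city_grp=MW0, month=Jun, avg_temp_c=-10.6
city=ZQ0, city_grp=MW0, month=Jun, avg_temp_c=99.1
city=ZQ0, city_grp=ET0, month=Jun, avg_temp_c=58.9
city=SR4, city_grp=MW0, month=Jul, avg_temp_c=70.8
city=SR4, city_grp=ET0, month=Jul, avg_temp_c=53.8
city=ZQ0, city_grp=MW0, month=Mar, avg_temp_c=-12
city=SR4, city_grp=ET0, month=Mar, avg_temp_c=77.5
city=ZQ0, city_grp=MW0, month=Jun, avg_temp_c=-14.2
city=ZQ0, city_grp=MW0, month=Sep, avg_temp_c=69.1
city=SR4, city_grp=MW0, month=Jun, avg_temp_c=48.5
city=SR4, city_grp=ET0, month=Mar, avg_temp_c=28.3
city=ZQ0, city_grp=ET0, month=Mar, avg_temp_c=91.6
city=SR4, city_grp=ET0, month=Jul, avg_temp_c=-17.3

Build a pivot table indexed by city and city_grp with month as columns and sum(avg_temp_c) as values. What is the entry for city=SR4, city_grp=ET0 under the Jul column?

68

Rows with city=SR4, city_grp=ET0 and month=Jul: avg_temp_c values are 36.2, -4.7, 53.8, -17.3.
36.2 + -4.7 + 53.8 + -17.3 = 68.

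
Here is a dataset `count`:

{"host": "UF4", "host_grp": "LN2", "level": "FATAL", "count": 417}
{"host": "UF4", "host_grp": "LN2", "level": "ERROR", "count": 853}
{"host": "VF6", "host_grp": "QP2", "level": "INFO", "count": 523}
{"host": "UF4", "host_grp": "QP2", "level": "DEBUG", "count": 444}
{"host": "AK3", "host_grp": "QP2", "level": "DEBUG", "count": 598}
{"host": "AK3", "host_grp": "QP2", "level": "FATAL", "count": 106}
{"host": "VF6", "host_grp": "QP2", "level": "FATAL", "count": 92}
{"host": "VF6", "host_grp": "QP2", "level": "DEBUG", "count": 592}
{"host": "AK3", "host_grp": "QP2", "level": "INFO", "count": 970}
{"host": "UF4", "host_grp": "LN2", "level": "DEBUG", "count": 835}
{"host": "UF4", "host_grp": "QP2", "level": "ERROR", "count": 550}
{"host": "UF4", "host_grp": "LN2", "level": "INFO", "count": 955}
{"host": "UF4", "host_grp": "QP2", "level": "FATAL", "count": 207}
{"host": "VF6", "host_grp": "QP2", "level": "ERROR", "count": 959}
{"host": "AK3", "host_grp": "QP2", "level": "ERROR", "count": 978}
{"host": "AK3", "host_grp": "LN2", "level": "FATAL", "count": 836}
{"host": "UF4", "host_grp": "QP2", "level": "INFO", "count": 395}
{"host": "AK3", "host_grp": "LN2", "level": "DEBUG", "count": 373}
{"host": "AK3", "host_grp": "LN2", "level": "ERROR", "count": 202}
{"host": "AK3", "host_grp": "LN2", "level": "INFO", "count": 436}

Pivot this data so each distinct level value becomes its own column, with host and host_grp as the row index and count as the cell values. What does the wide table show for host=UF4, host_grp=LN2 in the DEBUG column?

Wide layout: rows indexed by host and host_grp, columns are the 4 distinct level values (FATAL, ERROR, INFO, DEBUG).
Cell (host=UF4, host_grp=LN2, level=DEBUG) draws from the long row where host=UF4, host_grp=LN2 and level=DEBUG, which has count=835.

835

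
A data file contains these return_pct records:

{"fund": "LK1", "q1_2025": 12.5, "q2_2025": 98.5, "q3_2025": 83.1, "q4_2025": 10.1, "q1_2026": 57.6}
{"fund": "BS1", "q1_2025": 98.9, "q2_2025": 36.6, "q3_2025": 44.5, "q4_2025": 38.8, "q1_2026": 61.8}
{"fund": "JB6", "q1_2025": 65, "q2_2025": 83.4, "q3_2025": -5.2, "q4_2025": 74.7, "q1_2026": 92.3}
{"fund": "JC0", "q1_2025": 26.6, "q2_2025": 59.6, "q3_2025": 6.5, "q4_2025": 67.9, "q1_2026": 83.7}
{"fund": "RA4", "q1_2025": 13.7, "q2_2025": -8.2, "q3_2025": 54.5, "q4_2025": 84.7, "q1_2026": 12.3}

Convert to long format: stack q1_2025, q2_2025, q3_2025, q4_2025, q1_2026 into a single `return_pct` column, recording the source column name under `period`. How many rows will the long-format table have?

5 fund values × 5 melted columns = 25 rows.

25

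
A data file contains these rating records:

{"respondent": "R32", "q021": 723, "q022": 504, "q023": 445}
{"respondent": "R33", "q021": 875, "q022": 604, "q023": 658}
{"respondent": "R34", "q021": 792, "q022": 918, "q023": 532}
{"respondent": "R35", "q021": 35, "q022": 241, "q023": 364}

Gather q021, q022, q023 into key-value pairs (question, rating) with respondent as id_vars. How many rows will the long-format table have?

12

4 respondent values × 3 melted columns = 12 rows.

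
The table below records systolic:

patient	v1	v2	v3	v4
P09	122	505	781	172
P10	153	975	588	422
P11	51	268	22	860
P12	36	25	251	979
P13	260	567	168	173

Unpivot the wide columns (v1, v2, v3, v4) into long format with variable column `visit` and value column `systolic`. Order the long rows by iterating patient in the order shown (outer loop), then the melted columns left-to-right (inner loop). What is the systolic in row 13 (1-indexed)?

36

20 rows total (5 × 4). Row 13: index ⌊(13-1)/4⌋ = 3 into patient → P12; (13-1) mod 4 = 0 into the melted columns → v1.
So row 13 is (P12, v1, 36); systolic = 36.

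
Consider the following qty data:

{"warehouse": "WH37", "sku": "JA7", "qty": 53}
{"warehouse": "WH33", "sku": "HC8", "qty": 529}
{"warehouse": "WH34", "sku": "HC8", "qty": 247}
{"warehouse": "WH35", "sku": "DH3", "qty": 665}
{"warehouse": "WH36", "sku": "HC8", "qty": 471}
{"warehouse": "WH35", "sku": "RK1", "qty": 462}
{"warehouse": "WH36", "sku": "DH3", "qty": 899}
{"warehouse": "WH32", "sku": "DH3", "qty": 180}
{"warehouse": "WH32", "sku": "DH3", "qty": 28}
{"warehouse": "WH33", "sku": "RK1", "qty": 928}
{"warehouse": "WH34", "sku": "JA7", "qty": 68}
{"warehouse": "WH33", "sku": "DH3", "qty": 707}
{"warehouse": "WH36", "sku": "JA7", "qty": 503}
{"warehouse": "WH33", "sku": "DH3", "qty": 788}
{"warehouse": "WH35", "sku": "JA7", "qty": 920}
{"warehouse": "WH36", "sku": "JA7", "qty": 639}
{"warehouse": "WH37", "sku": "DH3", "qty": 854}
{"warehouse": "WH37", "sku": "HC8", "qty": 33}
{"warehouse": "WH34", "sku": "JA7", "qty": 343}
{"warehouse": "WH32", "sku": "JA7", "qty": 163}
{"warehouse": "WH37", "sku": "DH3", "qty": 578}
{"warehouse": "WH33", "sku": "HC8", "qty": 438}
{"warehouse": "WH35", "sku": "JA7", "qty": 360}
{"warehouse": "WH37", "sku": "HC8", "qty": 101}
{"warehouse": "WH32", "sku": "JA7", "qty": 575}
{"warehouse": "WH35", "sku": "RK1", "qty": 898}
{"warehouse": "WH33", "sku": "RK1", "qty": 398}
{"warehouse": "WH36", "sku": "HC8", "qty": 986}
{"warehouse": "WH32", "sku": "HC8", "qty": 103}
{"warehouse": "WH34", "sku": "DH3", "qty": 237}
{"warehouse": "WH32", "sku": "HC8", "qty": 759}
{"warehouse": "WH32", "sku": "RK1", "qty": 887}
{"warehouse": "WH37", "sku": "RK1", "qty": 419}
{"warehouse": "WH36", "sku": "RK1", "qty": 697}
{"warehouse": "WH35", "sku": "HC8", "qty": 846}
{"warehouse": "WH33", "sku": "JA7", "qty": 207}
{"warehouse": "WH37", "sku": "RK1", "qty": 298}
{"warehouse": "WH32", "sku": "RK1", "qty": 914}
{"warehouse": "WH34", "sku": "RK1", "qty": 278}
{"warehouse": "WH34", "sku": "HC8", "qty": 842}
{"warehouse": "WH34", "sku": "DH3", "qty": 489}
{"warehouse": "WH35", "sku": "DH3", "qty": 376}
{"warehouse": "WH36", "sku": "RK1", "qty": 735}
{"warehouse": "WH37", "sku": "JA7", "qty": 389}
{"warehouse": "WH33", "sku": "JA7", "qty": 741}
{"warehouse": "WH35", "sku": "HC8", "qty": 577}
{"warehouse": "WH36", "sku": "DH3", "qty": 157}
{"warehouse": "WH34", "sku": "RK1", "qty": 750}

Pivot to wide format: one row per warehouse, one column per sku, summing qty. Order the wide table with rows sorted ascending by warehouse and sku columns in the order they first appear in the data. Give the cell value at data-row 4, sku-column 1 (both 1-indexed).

With rows sorted ascending by warehouse, row 4 is warehouse=WH35. sku columns in first-appearance order: JA7, HC8, DH3, RK1; column 1 is JA7.
Long rows with warehouse=WH35, sku=JA7: 920 + 360 = 1280.

1280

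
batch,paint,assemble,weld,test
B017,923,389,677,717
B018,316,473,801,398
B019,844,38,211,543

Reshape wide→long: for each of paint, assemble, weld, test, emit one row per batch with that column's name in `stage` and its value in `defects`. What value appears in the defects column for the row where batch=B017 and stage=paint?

Unpivoting turns each (batch, wide-column) pair into one long row.
The wide cell at row B017, column paint holds 923, so the long row (B017, paint) has defects=923.

923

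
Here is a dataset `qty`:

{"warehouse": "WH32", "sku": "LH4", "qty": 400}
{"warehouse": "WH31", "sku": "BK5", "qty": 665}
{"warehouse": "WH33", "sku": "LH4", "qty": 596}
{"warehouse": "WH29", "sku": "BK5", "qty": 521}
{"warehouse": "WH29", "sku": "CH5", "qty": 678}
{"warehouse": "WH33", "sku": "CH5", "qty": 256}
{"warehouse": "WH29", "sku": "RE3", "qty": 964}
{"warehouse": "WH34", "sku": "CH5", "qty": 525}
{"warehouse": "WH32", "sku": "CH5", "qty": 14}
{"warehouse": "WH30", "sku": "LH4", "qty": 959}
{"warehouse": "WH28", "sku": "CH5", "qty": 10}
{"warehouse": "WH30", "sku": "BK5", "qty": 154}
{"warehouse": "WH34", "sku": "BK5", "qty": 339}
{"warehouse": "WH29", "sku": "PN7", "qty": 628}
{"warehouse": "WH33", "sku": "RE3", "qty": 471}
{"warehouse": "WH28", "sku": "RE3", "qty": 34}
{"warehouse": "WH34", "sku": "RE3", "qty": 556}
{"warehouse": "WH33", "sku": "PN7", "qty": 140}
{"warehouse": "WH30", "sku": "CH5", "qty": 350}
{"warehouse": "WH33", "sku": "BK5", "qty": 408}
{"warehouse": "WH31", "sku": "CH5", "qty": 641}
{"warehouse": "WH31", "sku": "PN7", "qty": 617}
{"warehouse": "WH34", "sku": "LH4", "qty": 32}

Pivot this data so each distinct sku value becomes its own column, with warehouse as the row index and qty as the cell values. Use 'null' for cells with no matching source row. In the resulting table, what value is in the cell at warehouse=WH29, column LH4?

No long-format row has warehouse=WH29 and sku=LH4, so the cell is null.

null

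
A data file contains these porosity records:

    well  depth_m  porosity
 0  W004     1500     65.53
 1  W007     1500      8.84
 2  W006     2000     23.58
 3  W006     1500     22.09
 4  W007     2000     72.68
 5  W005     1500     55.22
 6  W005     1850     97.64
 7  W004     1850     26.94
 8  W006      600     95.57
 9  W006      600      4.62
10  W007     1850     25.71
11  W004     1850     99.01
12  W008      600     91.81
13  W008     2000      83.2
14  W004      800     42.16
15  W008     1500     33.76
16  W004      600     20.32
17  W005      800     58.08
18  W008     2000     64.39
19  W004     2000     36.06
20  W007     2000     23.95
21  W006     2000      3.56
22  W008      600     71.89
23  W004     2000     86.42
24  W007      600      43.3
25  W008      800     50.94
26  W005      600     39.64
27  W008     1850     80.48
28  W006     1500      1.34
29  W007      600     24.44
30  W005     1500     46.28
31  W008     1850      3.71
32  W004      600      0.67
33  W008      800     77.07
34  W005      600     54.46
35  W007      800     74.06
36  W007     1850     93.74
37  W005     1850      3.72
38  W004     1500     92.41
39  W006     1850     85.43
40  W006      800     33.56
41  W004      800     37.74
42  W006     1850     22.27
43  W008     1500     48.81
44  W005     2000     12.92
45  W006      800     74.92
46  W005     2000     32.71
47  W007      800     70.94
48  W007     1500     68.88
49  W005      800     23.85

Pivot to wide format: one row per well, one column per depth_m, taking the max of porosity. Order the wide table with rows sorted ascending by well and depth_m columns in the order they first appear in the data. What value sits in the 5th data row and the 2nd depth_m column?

83.2

With rows sorted ascending by well, row 5 is well=W008. depth_m columns in first-appearance order: 1500, 2000, 1850, 600, 800; column 2 is 2000.
Long rows with well=W008, depth_m=2000: max(83.2, 64.39) = 83.2.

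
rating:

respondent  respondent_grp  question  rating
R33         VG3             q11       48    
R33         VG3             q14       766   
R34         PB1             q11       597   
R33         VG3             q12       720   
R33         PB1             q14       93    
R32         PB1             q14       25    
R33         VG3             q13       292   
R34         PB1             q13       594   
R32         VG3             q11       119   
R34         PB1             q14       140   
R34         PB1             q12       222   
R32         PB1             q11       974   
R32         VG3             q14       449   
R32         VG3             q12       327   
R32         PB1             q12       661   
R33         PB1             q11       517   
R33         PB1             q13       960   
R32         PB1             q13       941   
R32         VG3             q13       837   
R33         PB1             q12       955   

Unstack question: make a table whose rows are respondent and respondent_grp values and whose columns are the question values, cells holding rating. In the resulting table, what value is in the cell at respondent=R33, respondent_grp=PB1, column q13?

960

Wide layout: rows indexed by respondent and respondent_grp, columns are the 4 distinct question values (q11, q14, q12, q13).
Cell (respondent=R33, respondent_grp=PB1, question=q13) draws from the long row where respondent=R33, respondent_grp=PB1 and question=q13, which has rating=960.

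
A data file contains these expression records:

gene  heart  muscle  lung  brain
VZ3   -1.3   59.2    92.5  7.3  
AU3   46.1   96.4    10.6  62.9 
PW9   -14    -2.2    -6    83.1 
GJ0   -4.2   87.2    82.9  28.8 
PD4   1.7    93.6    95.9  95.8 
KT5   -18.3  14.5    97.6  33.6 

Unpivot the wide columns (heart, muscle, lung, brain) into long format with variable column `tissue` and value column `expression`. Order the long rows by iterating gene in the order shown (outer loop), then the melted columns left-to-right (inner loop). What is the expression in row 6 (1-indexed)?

24 rows total (6 × 4). Row 6: index ⌊(6-1)/4⌋ = 1 into gene → AU3; (6-1) mod 4 = 1 into the melted columns → muscle.
So row 6 is (AU3, muscle, 96.4); expression = 96.4.

96.4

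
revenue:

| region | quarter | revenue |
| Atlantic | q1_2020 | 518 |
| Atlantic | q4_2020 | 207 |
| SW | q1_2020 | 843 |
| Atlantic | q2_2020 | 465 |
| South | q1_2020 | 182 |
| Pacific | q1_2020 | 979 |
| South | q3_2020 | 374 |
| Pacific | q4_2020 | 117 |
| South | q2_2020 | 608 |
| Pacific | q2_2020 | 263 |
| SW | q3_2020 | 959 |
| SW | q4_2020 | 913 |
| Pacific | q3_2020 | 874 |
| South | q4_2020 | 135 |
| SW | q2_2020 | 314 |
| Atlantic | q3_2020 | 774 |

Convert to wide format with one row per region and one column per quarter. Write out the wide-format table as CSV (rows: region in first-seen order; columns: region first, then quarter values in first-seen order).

Columns: region plus the 4 distinct quarter values (q1_2020, q4_2020, q2_2020, q3_2020).
For example, row Atlantic column q1_2020 takes revenue=518 from the long row (Atlantic, q1_2020).

region,q1_2020,q4_2020,q2_2020,q3_2020
Atlantic,518,207,465,774
SW,843,913,314,959
South,182,135,608,374
Pacific,979,117,263,874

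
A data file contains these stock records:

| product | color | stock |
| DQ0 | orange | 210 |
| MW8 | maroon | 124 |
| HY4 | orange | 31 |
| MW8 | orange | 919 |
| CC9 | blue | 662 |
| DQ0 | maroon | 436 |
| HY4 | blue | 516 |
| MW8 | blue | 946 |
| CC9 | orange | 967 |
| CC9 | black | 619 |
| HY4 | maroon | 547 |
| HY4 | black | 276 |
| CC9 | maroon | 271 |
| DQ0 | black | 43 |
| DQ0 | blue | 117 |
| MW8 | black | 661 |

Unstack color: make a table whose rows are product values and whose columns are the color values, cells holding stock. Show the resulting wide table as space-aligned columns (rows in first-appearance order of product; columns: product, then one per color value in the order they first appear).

Columns: product plus the 4 distinct color values (orange, maroon, blue, black).
For example, row DQ0 column orange takes stock=210 from the long row (DQ0, orange).

product  orange  maroon  blue  black
DQ0      210     436     117   43   
MW8      919     124     946   661  
HY4      31      547     516   276  
CC9      967     271     662   619  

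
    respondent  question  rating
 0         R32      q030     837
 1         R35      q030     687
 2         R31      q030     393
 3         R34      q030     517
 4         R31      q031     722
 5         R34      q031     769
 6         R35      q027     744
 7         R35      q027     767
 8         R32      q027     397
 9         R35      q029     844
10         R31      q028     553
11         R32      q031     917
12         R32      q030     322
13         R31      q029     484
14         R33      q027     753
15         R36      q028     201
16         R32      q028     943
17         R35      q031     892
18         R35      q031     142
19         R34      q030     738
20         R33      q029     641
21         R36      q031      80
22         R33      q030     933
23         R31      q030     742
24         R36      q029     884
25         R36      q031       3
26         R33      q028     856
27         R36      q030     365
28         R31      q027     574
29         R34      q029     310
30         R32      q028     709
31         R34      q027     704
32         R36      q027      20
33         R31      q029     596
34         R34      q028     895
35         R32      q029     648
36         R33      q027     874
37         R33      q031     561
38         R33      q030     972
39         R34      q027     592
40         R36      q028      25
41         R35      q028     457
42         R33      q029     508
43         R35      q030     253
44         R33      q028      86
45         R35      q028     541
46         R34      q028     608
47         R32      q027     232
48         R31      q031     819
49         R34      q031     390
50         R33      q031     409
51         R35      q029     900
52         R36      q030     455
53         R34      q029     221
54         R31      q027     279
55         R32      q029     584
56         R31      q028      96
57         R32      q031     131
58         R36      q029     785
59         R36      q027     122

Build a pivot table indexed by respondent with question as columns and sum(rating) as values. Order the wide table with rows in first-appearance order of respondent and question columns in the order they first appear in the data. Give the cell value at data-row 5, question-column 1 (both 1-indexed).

With rows in first-appearance order of respondent, row 5 is respondent=R33. question columns in first-appearance order: q030, q031, q027, q029, q028; column 1 is q030.
Long rows with respondent=R33, question=q030: 933 + 972 = 1905.

1905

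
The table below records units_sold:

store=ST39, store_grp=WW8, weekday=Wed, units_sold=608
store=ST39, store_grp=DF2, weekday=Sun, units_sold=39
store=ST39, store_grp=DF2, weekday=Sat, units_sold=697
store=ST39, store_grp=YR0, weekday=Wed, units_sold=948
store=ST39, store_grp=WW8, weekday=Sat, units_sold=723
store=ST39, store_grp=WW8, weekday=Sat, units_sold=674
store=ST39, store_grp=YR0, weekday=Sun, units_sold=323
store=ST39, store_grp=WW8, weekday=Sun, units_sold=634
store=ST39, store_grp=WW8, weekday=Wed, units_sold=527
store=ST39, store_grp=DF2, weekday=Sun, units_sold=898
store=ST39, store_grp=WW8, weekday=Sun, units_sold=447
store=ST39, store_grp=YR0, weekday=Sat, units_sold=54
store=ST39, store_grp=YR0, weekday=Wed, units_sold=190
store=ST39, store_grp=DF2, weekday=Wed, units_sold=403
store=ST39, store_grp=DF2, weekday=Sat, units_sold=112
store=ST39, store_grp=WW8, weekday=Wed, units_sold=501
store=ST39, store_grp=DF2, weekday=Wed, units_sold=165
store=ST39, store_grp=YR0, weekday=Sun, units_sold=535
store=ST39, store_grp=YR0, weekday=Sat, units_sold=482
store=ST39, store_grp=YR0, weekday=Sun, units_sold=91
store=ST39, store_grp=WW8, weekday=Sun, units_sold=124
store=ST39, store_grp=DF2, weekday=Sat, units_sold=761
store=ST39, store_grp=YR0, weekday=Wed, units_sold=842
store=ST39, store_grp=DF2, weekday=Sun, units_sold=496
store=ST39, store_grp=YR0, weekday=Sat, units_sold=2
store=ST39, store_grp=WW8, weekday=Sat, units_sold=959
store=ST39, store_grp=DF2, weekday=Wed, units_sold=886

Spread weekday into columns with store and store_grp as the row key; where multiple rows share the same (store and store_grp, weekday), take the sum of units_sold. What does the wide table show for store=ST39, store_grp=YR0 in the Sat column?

Rows with store=ST39, store_grp=YR0 and weekday=Sat: units_sold values are 54, 482, 2.
54 + 482 + 2 = 538.

538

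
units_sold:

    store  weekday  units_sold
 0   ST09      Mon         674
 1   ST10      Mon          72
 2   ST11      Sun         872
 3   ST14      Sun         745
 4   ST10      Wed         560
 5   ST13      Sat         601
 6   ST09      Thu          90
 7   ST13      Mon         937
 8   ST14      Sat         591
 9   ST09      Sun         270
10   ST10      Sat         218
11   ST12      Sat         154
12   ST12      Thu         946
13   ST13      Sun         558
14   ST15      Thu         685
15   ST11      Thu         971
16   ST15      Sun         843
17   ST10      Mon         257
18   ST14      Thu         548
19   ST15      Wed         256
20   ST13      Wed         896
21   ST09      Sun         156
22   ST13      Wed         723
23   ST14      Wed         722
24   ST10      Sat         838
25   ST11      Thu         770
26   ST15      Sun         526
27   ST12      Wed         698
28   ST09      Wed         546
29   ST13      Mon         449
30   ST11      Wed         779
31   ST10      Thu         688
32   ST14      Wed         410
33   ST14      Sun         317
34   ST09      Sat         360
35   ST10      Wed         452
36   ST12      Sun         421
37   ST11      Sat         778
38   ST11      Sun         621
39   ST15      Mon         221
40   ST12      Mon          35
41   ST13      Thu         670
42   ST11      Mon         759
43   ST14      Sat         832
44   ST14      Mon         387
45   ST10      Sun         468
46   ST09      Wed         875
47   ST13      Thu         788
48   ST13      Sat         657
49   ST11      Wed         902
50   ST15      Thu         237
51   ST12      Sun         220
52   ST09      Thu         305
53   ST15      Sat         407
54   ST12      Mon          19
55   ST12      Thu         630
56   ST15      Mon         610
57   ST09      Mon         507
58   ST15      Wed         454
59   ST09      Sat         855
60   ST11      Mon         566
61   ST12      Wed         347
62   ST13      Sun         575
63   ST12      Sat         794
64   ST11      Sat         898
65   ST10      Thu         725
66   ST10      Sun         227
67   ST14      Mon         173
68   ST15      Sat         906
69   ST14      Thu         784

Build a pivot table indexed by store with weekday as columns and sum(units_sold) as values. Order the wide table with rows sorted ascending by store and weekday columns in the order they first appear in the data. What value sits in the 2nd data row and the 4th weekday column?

1056

With rows sorted ascending by store, row 2 is store=ST10. weekday columns in first-appearance order: Mon, Sun, Wed, Sat, Thu; column 4 is Sat.
Long rows with store=ST10, weekday=Sat: 218 + 838 = 1056.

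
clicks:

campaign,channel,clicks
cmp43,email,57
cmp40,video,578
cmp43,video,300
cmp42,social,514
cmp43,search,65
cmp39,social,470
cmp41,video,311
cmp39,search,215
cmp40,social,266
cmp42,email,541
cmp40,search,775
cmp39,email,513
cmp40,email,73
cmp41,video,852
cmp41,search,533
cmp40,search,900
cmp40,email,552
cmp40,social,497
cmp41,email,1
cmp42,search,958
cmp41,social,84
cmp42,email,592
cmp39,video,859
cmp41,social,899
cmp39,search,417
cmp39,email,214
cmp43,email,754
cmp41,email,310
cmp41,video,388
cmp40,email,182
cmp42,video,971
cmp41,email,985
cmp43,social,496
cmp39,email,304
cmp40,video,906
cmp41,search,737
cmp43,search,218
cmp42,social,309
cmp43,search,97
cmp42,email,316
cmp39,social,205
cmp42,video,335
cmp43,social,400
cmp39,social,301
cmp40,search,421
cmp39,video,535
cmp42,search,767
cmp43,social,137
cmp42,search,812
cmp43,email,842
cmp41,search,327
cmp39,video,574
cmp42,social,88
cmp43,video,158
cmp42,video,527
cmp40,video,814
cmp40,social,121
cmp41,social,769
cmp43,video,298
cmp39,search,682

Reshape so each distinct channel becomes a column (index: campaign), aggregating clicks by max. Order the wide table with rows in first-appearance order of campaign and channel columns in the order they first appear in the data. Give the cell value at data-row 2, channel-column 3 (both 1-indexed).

497

With rows in first-appearance order of campaign, row 2 is campaign=cmp40. channel columns in first-appearance order: email, video, social, search; column 3 is social.
Long rows with campaign=cmp40, channel=social: max(266, 497, 121) = 497.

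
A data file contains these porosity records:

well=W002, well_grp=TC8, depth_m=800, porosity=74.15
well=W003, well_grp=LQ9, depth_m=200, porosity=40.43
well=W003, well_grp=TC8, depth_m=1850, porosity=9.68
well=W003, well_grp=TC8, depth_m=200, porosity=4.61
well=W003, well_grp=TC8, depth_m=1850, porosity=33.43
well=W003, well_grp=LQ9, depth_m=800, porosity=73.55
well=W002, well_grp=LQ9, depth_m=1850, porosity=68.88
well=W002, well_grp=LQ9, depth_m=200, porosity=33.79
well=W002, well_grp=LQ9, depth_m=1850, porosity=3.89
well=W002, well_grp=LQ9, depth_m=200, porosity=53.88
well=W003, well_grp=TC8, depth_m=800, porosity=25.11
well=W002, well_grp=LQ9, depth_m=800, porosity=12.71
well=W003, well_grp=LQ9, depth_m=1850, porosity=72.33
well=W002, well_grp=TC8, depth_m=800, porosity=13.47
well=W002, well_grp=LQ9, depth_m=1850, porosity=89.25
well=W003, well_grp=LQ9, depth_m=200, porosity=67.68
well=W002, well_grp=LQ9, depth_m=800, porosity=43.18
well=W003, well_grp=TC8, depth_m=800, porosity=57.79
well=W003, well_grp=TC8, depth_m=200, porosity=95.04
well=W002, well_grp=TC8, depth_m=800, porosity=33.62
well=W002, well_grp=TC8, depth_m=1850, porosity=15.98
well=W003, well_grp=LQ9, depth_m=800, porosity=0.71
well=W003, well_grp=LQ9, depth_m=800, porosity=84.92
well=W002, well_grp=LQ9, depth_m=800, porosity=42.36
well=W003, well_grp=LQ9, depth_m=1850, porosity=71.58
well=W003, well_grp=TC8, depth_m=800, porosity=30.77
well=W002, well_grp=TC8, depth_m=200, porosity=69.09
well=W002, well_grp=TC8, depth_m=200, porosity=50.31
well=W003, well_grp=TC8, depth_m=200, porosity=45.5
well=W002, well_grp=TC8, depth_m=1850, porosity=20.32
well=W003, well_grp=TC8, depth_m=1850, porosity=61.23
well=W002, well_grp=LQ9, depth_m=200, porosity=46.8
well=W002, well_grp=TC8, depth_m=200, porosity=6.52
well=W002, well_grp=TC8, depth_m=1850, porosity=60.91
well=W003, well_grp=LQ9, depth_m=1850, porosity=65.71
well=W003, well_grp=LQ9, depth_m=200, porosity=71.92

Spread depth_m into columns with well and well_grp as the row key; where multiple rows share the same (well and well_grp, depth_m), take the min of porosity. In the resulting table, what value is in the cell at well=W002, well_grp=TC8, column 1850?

15.98

Rows with well=W002, well_grp=TC8 and depth_m=1850: porosity values are 15.98, 20.32, 60.91.
min(15.98, 20.32, 60.91) = 15.98.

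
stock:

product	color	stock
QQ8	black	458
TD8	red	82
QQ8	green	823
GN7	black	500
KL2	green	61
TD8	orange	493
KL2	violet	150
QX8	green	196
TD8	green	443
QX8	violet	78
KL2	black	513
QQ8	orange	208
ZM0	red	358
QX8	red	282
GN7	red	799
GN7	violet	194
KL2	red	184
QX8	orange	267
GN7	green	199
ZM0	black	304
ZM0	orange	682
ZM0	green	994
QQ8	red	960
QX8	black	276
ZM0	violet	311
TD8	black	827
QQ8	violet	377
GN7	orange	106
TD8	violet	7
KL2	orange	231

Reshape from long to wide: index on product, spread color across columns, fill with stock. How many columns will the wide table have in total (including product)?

1 column for product plus 5 distinct color values → 6 columns.

6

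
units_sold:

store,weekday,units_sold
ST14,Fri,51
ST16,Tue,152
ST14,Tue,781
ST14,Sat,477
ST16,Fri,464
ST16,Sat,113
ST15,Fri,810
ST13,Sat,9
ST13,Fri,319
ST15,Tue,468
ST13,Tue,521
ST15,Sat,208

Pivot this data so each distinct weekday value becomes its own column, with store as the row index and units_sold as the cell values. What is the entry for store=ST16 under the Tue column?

Wide layout: rows indexed by store, columns are the 3 distinct weekday values (Fri, Tue, Sat).
Cell (store=ST16, weekday=Tue) draws from the long row where store=ST16 and weekday=Tue, which has units_sold=152.

152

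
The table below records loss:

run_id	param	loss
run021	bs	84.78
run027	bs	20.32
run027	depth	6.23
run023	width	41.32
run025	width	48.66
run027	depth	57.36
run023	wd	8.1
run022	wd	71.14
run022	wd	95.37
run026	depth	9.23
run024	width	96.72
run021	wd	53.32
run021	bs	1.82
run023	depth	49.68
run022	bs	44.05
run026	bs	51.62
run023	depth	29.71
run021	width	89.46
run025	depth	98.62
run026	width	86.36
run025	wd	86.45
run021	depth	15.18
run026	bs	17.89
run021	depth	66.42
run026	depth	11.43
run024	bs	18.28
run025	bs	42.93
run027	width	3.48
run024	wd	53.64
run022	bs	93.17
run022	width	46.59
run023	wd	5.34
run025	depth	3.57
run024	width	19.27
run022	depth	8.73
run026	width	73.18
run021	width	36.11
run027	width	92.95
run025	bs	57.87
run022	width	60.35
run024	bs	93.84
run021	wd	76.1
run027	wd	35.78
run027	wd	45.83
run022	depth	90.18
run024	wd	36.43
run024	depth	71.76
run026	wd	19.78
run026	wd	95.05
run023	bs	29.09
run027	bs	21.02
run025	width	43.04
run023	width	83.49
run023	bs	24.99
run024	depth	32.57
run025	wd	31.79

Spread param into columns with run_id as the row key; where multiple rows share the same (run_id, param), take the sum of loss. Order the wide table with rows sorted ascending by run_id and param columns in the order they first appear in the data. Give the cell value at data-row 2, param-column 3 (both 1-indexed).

106.94

With rows sorted ascending by run_id, row 2 is run_id=run022. param columns in first-appearance order: bs, depth, width, wd; column 3 is width.
Long rows with run_id=run022, param=width: 46.59 + 60.35 = 106.94.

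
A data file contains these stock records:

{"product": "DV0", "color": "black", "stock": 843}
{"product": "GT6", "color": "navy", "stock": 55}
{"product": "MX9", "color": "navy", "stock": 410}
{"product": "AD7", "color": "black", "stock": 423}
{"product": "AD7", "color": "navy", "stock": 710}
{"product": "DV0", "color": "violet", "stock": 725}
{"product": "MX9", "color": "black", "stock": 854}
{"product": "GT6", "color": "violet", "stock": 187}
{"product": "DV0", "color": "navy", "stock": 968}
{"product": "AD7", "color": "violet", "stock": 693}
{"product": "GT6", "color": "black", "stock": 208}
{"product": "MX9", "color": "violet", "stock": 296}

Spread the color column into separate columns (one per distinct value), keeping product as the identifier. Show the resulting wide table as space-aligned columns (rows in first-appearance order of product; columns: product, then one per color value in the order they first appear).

Columns: product plus the 3 distinct color values (black, navy, violet).
For example, row DV0 column black takes stock=843 from the long row (DV0, black).

product  black  navy  violet
DV0      843    968   725   
GT6      208    55    187   
MX9      854    410   296   
AD7      423    710   693   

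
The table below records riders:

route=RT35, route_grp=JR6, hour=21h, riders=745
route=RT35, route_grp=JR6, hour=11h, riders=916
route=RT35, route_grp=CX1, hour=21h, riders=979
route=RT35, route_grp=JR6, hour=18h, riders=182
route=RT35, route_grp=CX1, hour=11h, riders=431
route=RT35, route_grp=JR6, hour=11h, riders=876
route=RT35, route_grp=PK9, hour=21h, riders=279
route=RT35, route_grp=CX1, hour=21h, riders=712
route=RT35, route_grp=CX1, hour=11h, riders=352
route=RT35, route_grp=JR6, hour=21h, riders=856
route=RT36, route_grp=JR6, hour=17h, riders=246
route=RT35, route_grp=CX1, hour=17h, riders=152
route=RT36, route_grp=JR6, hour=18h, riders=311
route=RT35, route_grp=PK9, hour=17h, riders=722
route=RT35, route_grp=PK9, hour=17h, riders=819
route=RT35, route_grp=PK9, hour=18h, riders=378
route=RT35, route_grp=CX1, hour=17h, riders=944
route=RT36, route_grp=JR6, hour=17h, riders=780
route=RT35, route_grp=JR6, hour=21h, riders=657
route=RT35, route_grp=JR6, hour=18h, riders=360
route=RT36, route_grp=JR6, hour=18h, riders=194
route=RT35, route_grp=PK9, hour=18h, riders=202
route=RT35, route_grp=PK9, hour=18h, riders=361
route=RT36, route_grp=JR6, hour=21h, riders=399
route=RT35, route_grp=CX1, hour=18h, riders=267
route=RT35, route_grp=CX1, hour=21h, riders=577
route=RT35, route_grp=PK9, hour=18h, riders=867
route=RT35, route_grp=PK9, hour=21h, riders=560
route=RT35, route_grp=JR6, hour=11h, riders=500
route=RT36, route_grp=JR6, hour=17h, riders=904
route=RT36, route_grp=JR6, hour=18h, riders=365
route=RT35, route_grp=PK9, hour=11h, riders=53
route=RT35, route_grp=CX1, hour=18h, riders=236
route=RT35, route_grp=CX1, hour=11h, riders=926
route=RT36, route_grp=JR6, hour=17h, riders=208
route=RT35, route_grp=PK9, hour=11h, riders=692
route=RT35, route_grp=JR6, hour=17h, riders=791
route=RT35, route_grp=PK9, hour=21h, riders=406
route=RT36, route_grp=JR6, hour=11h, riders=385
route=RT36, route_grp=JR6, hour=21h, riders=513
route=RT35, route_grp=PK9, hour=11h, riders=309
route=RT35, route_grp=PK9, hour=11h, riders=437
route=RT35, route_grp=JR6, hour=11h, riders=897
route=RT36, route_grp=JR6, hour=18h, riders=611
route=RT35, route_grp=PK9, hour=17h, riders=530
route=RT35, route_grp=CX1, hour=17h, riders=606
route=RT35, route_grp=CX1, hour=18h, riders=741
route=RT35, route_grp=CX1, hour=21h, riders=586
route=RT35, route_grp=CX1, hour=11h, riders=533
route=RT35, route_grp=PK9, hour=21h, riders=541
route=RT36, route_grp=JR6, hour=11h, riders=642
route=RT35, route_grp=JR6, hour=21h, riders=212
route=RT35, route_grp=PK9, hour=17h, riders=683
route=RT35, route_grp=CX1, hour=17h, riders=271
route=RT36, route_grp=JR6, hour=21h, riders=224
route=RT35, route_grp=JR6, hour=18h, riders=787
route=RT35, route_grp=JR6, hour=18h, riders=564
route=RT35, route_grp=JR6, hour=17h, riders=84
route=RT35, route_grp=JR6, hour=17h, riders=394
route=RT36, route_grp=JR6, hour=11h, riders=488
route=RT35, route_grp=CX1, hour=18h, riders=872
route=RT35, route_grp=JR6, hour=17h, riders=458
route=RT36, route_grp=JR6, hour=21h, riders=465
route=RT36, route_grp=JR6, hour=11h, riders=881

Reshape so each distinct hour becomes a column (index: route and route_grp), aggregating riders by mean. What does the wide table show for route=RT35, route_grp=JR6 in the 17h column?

431.75

Rows with route=RT35, route_grp=JR6 and hour=17h: riders values are 791, 84, 394, 458.
(791 + 84 + 394 + 458) / 4 = 431.75.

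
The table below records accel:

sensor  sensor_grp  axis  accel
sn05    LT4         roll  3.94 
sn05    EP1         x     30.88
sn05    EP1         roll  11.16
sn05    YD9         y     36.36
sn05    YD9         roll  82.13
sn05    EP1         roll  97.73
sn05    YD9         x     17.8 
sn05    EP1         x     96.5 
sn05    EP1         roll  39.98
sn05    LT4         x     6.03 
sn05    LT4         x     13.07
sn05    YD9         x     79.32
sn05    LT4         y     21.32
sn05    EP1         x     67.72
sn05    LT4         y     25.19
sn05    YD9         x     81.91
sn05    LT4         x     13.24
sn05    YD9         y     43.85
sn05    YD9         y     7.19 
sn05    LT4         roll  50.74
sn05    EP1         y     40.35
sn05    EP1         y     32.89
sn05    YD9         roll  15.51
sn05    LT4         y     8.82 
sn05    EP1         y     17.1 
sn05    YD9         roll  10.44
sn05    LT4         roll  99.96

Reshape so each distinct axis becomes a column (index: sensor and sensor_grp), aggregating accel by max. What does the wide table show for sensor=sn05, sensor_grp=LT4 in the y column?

Rows with sensor=sn05, sensor_grp=LT4 and axis=y: accel values are 21.32, 25.19, 8.82.
max(21.32, 25.19, 8.82) = 25.19.

25.19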